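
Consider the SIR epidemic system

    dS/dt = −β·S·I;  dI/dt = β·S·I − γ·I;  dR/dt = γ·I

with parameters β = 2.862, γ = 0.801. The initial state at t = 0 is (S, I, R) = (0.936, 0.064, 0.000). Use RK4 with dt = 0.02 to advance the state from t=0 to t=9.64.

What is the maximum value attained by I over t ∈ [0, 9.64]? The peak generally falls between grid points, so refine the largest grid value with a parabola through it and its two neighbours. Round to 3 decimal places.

max I = 0.382

t=0.000: state=(0.936, 0.064, 0.000)
step 1 (dt=0.02): k1=(-0.171, 0.120, 0.051), k2=(-0.174, 0.122, 0.052), k3=(-0.174, 0.122, 0.052), k4=(-0.177, 0.124, 0.053); state += dt/6·(k1+2k2+2k3+k4)
t=0.020: state=(0.933, 0.066, 0.001)
t=0.040: state=(0.929, 0.069, 0.002)
t=0.060: state=(0.925, 0.072, 0.003)
continuing one RK4 step at a time; state shown every 25 steps (Δt=0.5):
t=0.500: state=(0.808, 0.151, 0.041)
t=1.000: state=(0.595, 0.278, 0.127)
t=1.500: state=(0.371, 0.370, 0.259)
t=2.000: state=(0.216, 0.374, 0.411)
t=2.500: state=(0.131, 0.319, 0.550)
t=3.000: state=(0.087, 0.249, 0.664)
t=3.500: state=(0.064, 0.185, 0.751)
t=4.000: state=(0.051, 0.135, 0.814)
t=4.500: state=(0.043, 0.097, 0.860)
t=5.000: state=(0.039, 0.069, 0.893)
t=5.500: state=(0.035, 0.048, 0.916)
t=6.000: state=(0.033, 0.034, 0.932)
t=6.500: state=(0.032, 0.024, 0.944)
t=7.000: state=(0.031, 0.017, 0.952)
t=7.500: state=(0.031, 0.012, 0.958)
t=8.000: state=(0.030, 0.008, 0.962)
t=8.500: state=(0.030, 0.006, 0.964)
t=9.000: state=(0.030, 0.004, 0.966)
t=9.500: state=(0.029, 0.003, 0.968)
t=9.640: state=(0.029, 0.003, 0.968)
largest grid value and its neighbours: I(1.740)=0.38217, I(1.760)=0.38224, I(1.780)=0.38217
parabola through these three points peaks at t≈1.760 with I≈0.38224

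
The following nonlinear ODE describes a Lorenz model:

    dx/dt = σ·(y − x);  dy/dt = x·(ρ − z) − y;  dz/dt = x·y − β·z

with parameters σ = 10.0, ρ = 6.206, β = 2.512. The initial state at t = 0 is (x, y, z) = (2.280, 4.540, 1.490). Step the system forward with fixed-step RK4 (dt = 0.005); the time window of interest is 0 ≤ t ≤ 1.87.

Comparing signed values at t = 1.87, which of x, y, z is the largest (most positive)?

largest component: z

t=0.000: state=(2.280, 4.540, 1.490)
step 1 (dt=0.005): k1=(22.600, 6.212, 6.608), k2=(22.190, 6.425, 6.860), k3=(22.206, 6.418, 6.855), k4=(21.811, 6.622, 7.103); state += dt/6·(k1+2k2+2k3+k4)
t=0.005: state=(2.391, 4.572, 1.524)
t=0.010: state=(2.498, 4.606, 1.561)
t=0.015: state=(2.602, 4.642, 1.600)
continuing one RK4 step at a time; state shown every 20 steps (Δt=0.1):
t=0.100: state=(4.008, 5.391, 2.595)
t=0.200: state=(5.162, 6.067, 4.406)
t=0.300: state=(5.721, 5.887, 6.381)
t=0.400: state=(5.470, 4.836, 7.662)
t=0.500: state=(4.602, 3.593, 7.831)
t=0.600: state=(3.618, 2.719, 7.215)
t=0.700: state=(2.870, 2.284, 6.312)
t=0.800: state=(2.439, 2.153, 5.419)
t=0.900: state=(2.271, 2.210, 4.663)
t=1.000: state=(2.296, 2.400, 4.089)
t=1.100: state=(2.466, 2.697, 3.716)
t=1.200: state=(2.749, 3.082, 3.557)
t=1.300: state=(3.120, 3.523, 3.627)
t=1.400: state=(3.538, 3.961, 3.930)
t=1.500: state=(3.940, 4.307, 4.436)
t=1.600: state=(4.242, 4.466, 5.053)
t=1.700: state=(4.368, 4.390, 5.631)
t=1.800: state=(4.290, 4.120, 6.017)
t=1.870: state=(4.137, 3.876, 6.128)
compare at T: x=4.137, y=3.876, z=6.128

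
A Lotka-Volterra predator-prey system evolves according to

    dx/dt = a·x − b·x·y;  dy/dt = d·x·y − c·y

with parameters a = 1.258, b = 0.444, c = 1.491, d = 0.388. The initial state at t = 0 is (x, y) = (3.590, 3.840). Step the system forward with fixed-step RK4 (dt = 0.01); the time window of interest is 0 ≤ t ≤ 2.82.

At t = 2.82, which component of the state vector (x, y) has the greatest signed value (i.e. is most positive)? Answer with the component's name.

t=0.000: state=(3.590, 3.840)
step 1 (dt=0.01): k1=(-1.605, -0.377), k2=(-1.598, -0.388), k3=(-1.598, -0.388), k4=(-1.591, -0.400); state += dt/6·(k1+2k2+2k3+k4)
t=0.010: state=(3.574, 3.836)
t=0.020: state=(3.558, 3.832)
t=0.030: state=(3.542, 3.828)
continuing one RK4 step at a time; state shown every 10 steps (Δt=0.1):
t=0.100: state=(3.437, 3.791)
t=0.200: state=(3.298, 3.722)
t=0.300: state=(3.177, 3.635)
t=0.400: state=(3.072, 3.535)
t=0.500: state=(2.985, 3.425)
t=0.600: state=(2.915, 3.308)
t=0.700: state=(2.862, 3.188)
t=0.800: state=(2.825, 3.066)
t=0.900: state=(2.804, 2.946)
t=1.000: state=(2.797, 2.829)
t=1.100: state=(2.804, 2.717)
t=1.200: state=(2.826, 2.611)
t=1.300: state=(2.860, 2.511)
t=1.400: state=(2.907, 2.419)
t=1.500: state=(2.967, 2.336)
t=1.600: state=(3.038, 2.261)
t=1.700: state=(3.121, 2.195)
t=1.800: state=(3.215, 2.138)
t=1.900: state=(3.319, 2.091)
t=2.000: state=(3.434, 2.053)
t=2.100: state=(3.557, 2.026)
t=2.200: state=(3.689, 2.008)
t=2.300: state=(3.827, 2.002)
t=2.400: state=(3.971, 2.006)
t=2.500: state=(4.118, 2.022)
t=2.600: state=(4.267, 2.049)
t=2.700: state=(4.414, 2.089)
t=2.800: state=(4.557, 2.142)
t=2.820: state=(4.585, 2.154)
compare at T: x=4.585, y=2.154

largest component: x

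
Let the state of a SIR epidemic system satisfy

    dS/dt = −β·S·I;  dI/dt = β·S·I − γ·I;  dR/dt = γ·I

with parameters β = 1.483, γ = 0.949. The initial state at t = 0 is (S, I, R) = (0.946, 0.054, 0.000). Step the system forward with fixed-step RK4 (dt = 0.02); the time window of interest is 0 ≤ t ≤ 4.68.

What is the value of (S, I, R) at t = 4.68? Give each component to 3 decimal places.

t=0.000: state=(0.946, 0.054, 0.000)
step 1 (dt=0.02): k1=(-0.076, 0.025, 0.051), k2=(-0.076, 0.025, 0.051), k3=(-0.076, 0.025, 0.051), k4=(-0.076, 0.025, 0.052); state += dt/6·(k1+2k2+2k3+k4)
t=0.020: state=(0.944, 0.054, 0.001)
t=0.040: state=(0.943, 0.055, 0.002)
t=0.060: state=(0.941, 0.055, 0.003)
continuing one RK4 step at a time; state shown every 10 steps (Δt=0.2):
t=0.200: state=(0.930, 0.059, 0.011)
t=0.400: state=(0.913, 0.064, 0.022)
t=0.600: state=(0.896, 0.069, 0.035)
t=0.800: state=(0.877, 0.075, 0.049)
t=1.000: state=(0.857, 0.080, 0.063)
t=1.200: state=(0.836, 0.085, 0.079)
t=1.400: state=(0.815, 0.090, 0.096)
t=1.600: state=(0.793, 0.094, 0.113)
t=1.800: state=(0.770, 0.098, 0.131)
t=2.000: state=(0.748, 0.102, 0.150)
t=2.200: state=(0.725, 0.105, 0.170)
t=2.400: state=(0.703, 0.107, 0.190)
t=2.600: state=(0.681, 0.109, 0.210)
t=2.800: state=(0.659, 0.110, 0.231)
t=3.000: state=(0.638, 0.110, 0.252)
t=3.200: state=(0.618, 0.110, 0.273)
t=3.400: state=(0.598, 0.108, 0.294)
t=3.600: state=(0.579, 0.107, 0.314)
t=3.800: state=(0.561, 0.105, 0.334)
t=4.000: state=(0.544, 0.102, 0.354)
t=4.200: state=(0.528, 0.099, 0.373)
t=4.400: state=(0.513, 0.095, 0.391)
t=4.600: state=(0.499, 0.092, 0.409)
t=4.680: state=(0.494, 0.090, 0.416)

(S, I, R) = (0.494, 0.090, 0.416)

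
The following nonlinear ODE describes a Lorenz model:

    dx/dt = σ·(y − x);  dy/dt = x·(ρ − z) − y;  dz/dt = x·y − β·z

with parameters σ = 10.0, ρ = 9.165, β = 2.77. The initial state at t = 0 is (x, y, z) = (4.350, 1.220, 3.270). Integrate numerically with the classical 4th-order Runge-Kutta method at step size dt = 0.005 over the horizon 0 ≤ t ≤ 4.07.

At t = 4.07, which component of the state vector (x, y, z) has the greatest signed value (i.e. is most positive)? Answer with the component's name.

largest component: z

t=0.000: state=(4.350, 1.220, 3.270)
step 1 (dt=0.005): k1=(-31.300, 24.423, -3.751), k2=(-29.907, 23.941, -3.560), k3=(-29.954, 23.961, -3.562), k4=(-28.604, 23.495, -3.381); state += dt/6·(k1+2k2+2k3+k4)
t=0.005: state=(4.200, 1.340, 3.252)
t=0.010: state=(4.064, 1.455, 3.236)
t=0.015: state=(3.939, 1.566, 3.222)
continuing one RK4 step at a time; state shown every 40 steps (Δt=0.2):
t=0.200: state=(3.653, 4.631, 3.512)
t=0.400: state=(6.220, 7.421, 6.972)
t=0.600: state=(6.580, 5.600, 11.188)
t=0.800: state=(4.058, 3.022, 9.655)
t=1.000: state=(3.047, 3.011, 7.025)
t=1.200: state=(3.624, 4.186, 5.841)
t=1.400: state=(5.038, 5.777, 6.792)
t=1.600: state=(5.898, 5.868, 9.129)
t=1.800: state=(5.027, 4.381, 9.559)
t=2.000: state=(4.041, 3.787, 8.178)
t=2.200: state=(4.040, 4.260, 7.122)
t=2.400: state=(4.724, 5.121, 7.288)
t=2.600: state=(5.304, 5.412, 8.384)
t=2.800: state=(5.082, 4.803, 8.946)
t=3.000: state=(4.517, 4.302, 8.421)
t=3.200: state=(4.358, 4.413, 7.745)
t=3.400: state=(4.652, 4.853, 7.660)
t=3.600: state=(4.994, 5.094, 8.147)
t=3.800: state=(4.981, 4.877, 8.541)
t=4.000: state=(4.705, 4.571, 8.395)
t=4.070: state=(4.623, 4.525, 8.263)
compare at T: x=4.623, y=4.525, z=8.263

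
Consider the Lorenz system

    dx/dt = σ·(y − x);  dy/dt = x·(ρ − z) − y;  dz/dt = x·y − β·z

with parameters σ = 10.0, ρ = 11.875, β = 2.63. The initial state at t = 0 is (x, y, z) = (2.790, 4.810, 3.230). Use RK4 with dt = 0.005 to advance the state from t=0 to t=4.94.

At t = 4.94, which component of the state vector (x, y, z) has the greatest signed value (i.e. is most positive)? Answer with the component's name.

largest component: z

t=0.000: state=(2.790, 4.810, 3.230)
step 1 (dt=0.005): k1=(20.200, 19.310, 4.925), k2=(20.178, 19.663, 5.273), k3=(20.187, 19.659, 5.273), k4=(20.174, 20.008, 5.625); state += dt/6·(k1+2k2+2k3+k4)
t=0.005: state=(2.891, 4.908, 3.256)
t=0.010: state=(2.992, 5.010, 3.286)
t=0.015: state=(3.093, 5.115, 3.320)
continuing one RK4 step at a time; state shown every 40 steps (Δt=0.2):
t=0.200: state=(7.431, 9.841, 8.350)
t=0.400: state=(7.902, 5.506, 16.379)
t=0.600: state=(3.092, 1.649, 12.057)
t=0.800: state=(2.062, 2.211, 7.765)
t=1.000: state=(3.239, 4.275, 5.888)
t=1.200: state=(6.157, 7.842, 8.158)
t=1.400: state=(7.661, 6.905, 14.076)
t=1.600: state=(4.622, 3.186, 12.802)
t=1.800: state=(3.226, 3.197, 9.251)
t=2.000: state=(4.118, 4.975, 7.734)
t=2.200: state=(6.223, 7.221, 9.758)
t=2.400: state=(6.724, 6.075, 13.108)
t=2.600: state=(4.784, 3.921, 11.982)
t=2.800: state=(4.013, 4.095, 9.605)
t=3.000: state=(4.874, 5.568, 8.988)
t=3.200: state=(6.208, 6.634, 10.860)
t=3.400: state=(6.004, 5.435, 12.393)
t=3.600: state=(4.796, 4.358, 11.248)
t=3.800: state=(4.565, 4.757, 9.824)
t=4.000: state=(5.335, 5.819, 9.910)
t=4.200: state=(6.002, 6.070, 11.318)
t=4.400: state=(5.555, 5.144, 11.777)
t=4.600: state=(4.881, 4.708, 10.822)
t=4.800: state=(4.956, 5.177, 10.104)
t=4.940: state=(5.354, 5.663, 10.281)
compare at T: x=5.354, y=5.663, z=10.281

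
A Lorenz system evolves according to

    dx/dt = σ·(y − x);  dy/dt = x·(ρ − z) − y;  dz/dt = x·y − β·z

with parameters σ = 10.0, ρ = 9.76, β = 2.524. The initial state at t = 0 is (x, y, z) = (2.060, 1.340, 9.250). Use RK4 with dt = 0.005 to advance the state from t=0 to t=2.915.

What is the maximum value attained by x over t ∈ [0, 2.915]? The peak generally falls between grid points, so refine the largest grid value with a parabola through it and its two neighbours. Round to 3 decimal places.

max x = 6.858

t=0.000: state=(2.060, 1.340, 9.250)
step 1 (dt=0.005): k1=(-7.200, -0.289, -20.587), k2=(-7.027, -0.193, -20.482), k3=(-7.029, -0.193, -20.482), k4=(-6.858, -0.099, -20.377); state += dt/6·(k1+2k2+2k3+k4)
t=0.005: state=(2.025, 1.339, 9.148)
t=0.010: state=(1.991, 1.339, 9.046)
t=0.015: state=(1.960, 1.340, 8.946)
continuing one RK4 step at a time; state shown every 20 steps (Δt=0.1):
t=0.100: state=(1.636, 1.460, 7.405)
t=0.200: state=(1.639, 1.798, 5.984)
t=0.300: state=(1.932, 2.356, 4.974)
t=0.400: state=(2.494, 3.202, 4.407)
t=0.500: state=(3.362, 4.394, 4.410)
t=0.600: state=(4.543, 5.847, 5.236)
t=0.700: state=(5.857, 7.087, 7.107)
t=0.800: state=(6.765, 7.229, 9.641)
t=0.900: state=(6.639, 5.935, 11.486)
t=1.000: state=(5.552, 4.232, 11.657)
t=1.100: state=(4.279, 3.154, 10.618)
t=1.200: state=(3.403, 2.789, 9.225)
t=1.300: state=(3.031, 2.883, 7.954)
t=1.400: state=(3.069, 3.276, 6.999)
t=1.500: state=(3.421, 3.909, 6.463)
t=1.600: state=(4.022, 4.721, 6.444)
t=1.700: state=(4.776, 5.554, 7.023)
t=1.800: state=(5.493, 6.100, 8.142)
t=1.900: state=(5.889, 6.035, 9.431)
t=2.000: state=(5.758, 5.368, 10.295)
t=2.100: state=(5.195, 4.519, 10.389)
t=2.200: state=(4.523, 3.903, 9.857)
t=2.300: state=(4.020, 3.649, 9.061)
t=2.400: state=(3.793, 3.707, 8.293)
t=2.500: state=(3.835, 3.995, 7.732)
t=2.600: state=(4.093, 4.437, 7.481)
t=2.700: state=(4.494, 4.933, 7.596)
t=2.800: state=(4.930, 5.340, 8.057)
t=2.900: state=(5.264, 5.498, 8.725)
t=2.915: state=(5.296, 5.493, 8.828)
largest grid value and its neighbours: x(0.835)=6.85704, x(0.840)=6.85819, x(0.845)=6.85631
parabola through these three points peaks at t≈0.839 with x≈6.85822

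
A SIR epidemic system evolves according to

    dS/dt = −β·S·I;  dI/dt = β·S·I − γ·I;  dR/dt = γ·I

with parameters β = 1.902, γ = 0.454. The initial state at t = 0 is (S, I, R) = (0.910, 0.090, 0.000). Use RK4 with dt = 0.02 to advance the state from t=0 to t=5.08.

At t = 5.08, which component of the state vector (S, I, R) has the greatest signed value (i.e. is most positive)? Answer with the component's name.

t=0.000: state=(0.910, 0.090, 0.000)
step 1 (dt=0.02): k1=(-0.156, 0.115, 0.041), k2=(-0.157, 0.116, 0.041), k3=(-0.158, 0.116, 0.041), k4=(-0.159, 0.117, 0.042); state += dt/6·(k1+2k2+2k3+k4)
t=0.020: state=(0.907, 0.092, 0.001)
t=0.040: state=(0.904, 0.095, 0.002)
t=0.060: state=(0.900, 0.097, 0.003)
continuing one RK4 step at a time; state shown every 10 steps (Δt=0.2):
t=0.200: state=(0.875, 0.115, 0.009)
t=0.400: state=(0.833, 0.146, 0.021)
t=0.600: state=(0.783, 0.181, 0.036)
t=0.800: state=(0.725, 0.221, 0.054)
t=1.000: state=(0.662, 0.262, 0.076)
t=1.200: state=(0.594, 0.304, 0.102)
t=1.400: state=(0.525, 0.344, 0.131)
t=1.600: state=(0.458, 0.378, 0.164)
t=1.800: state=(0.394, 0.406, 0.200)
t=2.000: state=(0.336, 0.426, 0.238)
t=2.200: state=(0.285, 0.438, 0.277)
t=2.400: state=(0.241, 0.442, 0.317)
t=2.600: state=(0.204, 0.439, 0.357)
t=2.800: state=(0.173, 0.431, 0.396)
t=3.000: state=(0.147, 0.418, 0.435)
t=3.200: state=(0.126, 0.402, 0.472)
t=3.400: state=(0.108, 0.384, 0.508)
t=3.600: state=(0.094, 0.364, 0.542)
t=3.800: state=(0.082, 0.344, 0.574)
t=4.000: state=(0.072, 0.323, 0.604)
t=4.200: state=(0.064, 0.303, 0.633)
t=4.400: state=(0.057, 0.283, 0.659)
t=4.600: state=(0.052, 0.264, 0.684)
t=4.800: state=(0.047, 0.246, 0.707)
t=5.000: state=(0.043, 0.228, 0.729)
t=5.080: state=(0.042, 0.222, 0.737)
compare at T: S=0.042, I=0.222, R=0.737

largest component: R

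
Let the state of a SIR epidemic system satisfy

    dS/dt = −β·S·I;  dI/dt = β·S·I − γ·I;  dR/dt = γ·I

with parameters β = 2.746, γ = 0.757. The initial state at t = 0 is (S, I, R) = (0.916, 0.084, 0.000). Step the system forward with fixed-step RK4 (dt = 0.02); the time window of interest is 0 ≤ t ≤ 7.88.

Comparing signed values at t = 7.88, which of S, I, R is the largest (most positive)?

t=0.000: state=(0.916, 0.084, 0.000)
step 1 (dt=0.02): k1=(-0.211, 0.148, 0.064), k2=(-0.215, 0.150, 0.065), k3=(-0.215, 0.150, 0.065), k4=(-0.218, 0.152, 0.066); state += dt/6·(k1+2k2+2k3+k4)
t=0.020: state=(0.912, 0.087, 0.001)
t=0.040: state=(0.907, 0.090, 0.003)
t=0.060: state=(0.903, 0.093, 0.004)
continuing one RK4 step at a time; state shown every 25 steps (Δt=0.5):
t=0.500: state=(0.766, 0.184, 0.049)
t=1.000: state=(0.544, 0.312, 0.143)
t=1.500: state=(0.333, 0.388, 0.279)
t=2.000: state=(0.195, 0.379, 0.426)
t=2.500: state=(0.121, 0.320, 0.559)
t=3.000: state=(0.081, 0.251, 0.667)
t=3.500: state=(0.060, 0.189, 0.750)
t=4.000: state=(0.048, 0.140, 0.812)
t=4.500: state=(0.041, 0.102, 0.858)
t=5.000: state=(0.036, 0.073, 0.890)
t=5.500: state=(0.033, 0.053, 0.914)
t=6.000: state=(0.031, 0.038, 0.931)
t=6.500: state=(0.030, 0.027, 0.943)
t=7.000: state=(0.029, 0.019, 0.952)
t=7.500: state=(0.028, 0.014, 0.958)
t=7.880: state=(0.028, 0.011, 0.961)
compare at T: S=0.028, I=0.011, R=0.961

largest component: R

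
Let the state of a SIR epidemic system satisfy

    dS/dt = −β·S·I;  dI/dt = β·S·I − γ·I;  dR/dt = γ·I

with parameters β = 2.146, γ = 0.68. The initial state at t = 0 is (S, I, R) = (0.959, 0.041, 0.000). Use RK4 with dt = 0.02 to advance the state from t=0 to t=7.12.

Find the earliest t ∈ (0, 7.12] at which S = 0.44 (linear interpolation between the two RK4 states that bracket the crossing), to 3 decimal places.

t = 2.196

t=0.000: state=(0.959, 0.041, 0.000)
step 1 (dt=0.02): k1=(-0.084, 0.056, 0.028), k2=(-0.085, 0.057, 0.028), k3=(-0.085, 0.057, 0.028), k4=(-0.087, 0.058, 0.029); state += dt/6·(k1+2k2+2k3+k4)
t=0.020: state=(0.957, 0.042, 0.001)
t=0.040: state=(0.956, 0.043, 0.001)
t=0.060: state=(0.954, 0.045, 0.002)
continuing one RK4 step at a time; state shown every 25 steps (Δt=0.5):
t=0.500: state=(0.901, 0.079, 0.020)
t=1.000: state=(0.802, 0.141, 0.057)
t=1.500: state=(0.661, 0.221, 0.118)
t=2.000: state=(0.500, 0.294, 0.206)
t=2.180: state=(0.445, 0.312, 0.243)
next step: t=2.200: state=(0.439, 0.313, 0.248) — S has crossed 0.44
linear interpolation between t=2.180 (0.44474) and t=2.200 (0.43881) → t≈2.196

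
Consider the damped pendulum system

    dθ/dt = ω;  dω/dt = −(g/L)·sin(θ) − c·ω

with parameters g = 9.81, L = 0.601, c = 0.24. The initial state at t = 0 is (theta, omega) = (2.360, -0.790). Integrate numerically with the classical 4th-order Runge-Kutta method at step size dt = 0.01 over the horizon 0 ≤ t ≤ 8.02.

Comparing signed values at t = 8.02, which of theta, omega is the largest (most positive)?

largest component: omega

t=0.000: state=(2.360, -0.790)
step 1 (dt=0.01): k1=(-0.790, -11.308), k2=(-0.847, -11.340), k3=(-0.847, -11.344), k4=(-0.903, -11.379); state += dt/6·(k1+2k2+2k3+k4)
t=0.010: state=(2.352, -0.903)
t=0.020: state=(2.342, -1.018)
t=0.030: state=(2.331, -1.133)
continuing one RK4 step at a time; state shown every 50 steps (Δt=0.5):
t=0.500: state=(0.331, -7.057)
t=1.000: state=(-1.958, -0.732)
t=1.500: state=(-0.460, 6.237)
t=2.000: state=(1.693, 0.595)
t=2.500: state=(0.120, -5.782)
t=3.000: state=(-1.486, 0.596)
t=3.500: state=(0.387, 4.892)
t=4.000: state=(1.157, -2.264)
t=4.500: state=(-0.839, -3.146)
t=5.000: state=(-0.617, 3.695)
t=5.500: state=(1.037, 0.857)
t=6.000: state=(-0.052, -3.880)
t=6.500: state=(-0.879, 1.408)
t=7.000: state=(0.593, 2.464)
t=7.500: state=(0.398, -2.899)
t=8.000: state=(-0.777, -0.273)
t=8.020: state=(-0.780, -0.043)
compare at T: theta=-0.780, omega=-0.043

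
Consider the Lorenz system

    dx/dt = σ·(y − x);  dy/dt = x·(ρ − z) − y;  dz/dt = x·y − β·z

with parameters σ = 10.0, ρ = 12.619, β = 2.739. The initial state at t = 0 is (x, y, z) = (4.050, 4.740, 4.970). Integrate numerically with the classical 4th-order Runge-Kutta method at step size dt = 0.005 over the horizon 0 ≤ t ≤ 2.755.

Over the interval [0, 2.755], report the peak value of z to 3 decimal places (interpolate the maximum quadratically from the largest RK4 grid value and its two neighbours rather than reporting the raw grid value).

t=0.000: state=(4.050, 4.740, 4.970)
step 1 (dt=0.005): k1=(6.900, 26.238, 5.584), k2=(7.383, 26.248, 5.894), k3=(7.372, 26.254, 5.898), k4=(7.844, 26.269, 6.215); state += dt/6·(k1+2k2+2k3+k4)
t=0.005: state=(4.087, 4.871, 4.999)
t=0.010: state=(4.128, 5.003, 5.032)
t=0.015: state=(4.174, 5.134, 5.068)
continuing one RK4 step at a time; state shown every 20 steps (Δt=0.1):
t=0.100: state=(5.470, 7.431, 6.324)
t=0.200: state=(7.585, 9.590, 9.837)
t=0.300: state=(8.803, 8.921, 14.482)
t=0.400: state=(7.678, 5.547, 16.357)
t=0.500: state=(5.312, 3.064, 14.782)
t=0.600: state=(3.570, 2.379, 12.227)
t=0.700: state=(2.873, 2.613, 9.967)
t=0.800: state=(2.950, 3.331, 8.319)
t=0.900: state=(3.597, 4.502, 7.439)
t=1.000: state=(4.746, 6.121, 7.605)
t=1.100: state=(6.250, 7.787, 9.192)
t=1.200: state=(7.529, 8.371, 12.025)
t=1.300: state=(7.651, 7.017, 14.413)
t=1.400: state=(6.464, 4.925, 14.645)
t=1.500: state=(4.978, 3.692, 13.223)
t=1.600: state=(4.039, 3.463, 11.414)
t=1.700: state=(3.799, 3.871, 9.906)
t=1.800: state=(4.134, 4.712, 9.006)
t=1.900: state=(4.911, 5.858, 8.943)
t=2.000: state=(5.940, 6.986, 9.889)
t=2.100: state=(6.828, 7.457, 11.644)
t=2.200: state=(7.039, 6.800, 13.271)
t=2.300: state=(6.418, 5.508, 13.731)
t=2.400: state=(5.447, 4.519, 13.002)
t=2.500: state=(4.707, 4.191, 11.776)
t=2.600: state=(4.438, 4.412, 10.644)
t=2.700: state=(4.626, 5.010, 9.946)
t=2.755: state=(4.887, 5.442, 9.824)
largest grid value and its neighbours: z(0.390)=16.36034, z(0.395)=16.36375, z(0.400)=16.35746
parabola through these three points peaks at t≈0.394 with z≈16.36386

max z = 16.364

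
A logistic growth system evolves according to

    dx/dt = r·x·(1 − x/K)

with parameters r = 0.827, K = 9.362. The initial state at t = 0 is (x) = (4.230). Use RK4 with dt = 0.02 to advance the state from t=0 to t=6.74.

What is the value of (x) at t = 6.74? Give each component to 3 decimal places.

(x) = (9.319)

t=0.000: state=(4.230)
step 1 (dt=0.02): k1=(1.918), k2=(1.919), k3=(1.919), k4=(1.921); state += dt/6·(k1+2k2+2k3+k4)
t=0.020: state=(4.268)
t=0.040: state=(4.307)
t=0.060: state=(4.345)
continuing one RK4 step at a time; state shown every 25 steps (Δt=0.5):
t=0.500: state=(5.194)
t=1.000: state=(6.116)
t=1.500: state=(6.930)
t=2.000: state=(7.599)
t=2.500: state=(8.116)
t=3.000: state=(8.499)
t=3.500: state=(8.773)
t=4.000: state=(8.964)
t=4.500: state=(9.095)
t=5.000: state=(9.184)
t=5.500: state=(9.243)
t=6.000: state=(9.283)
t=6.500: state=(9.310)
t=6.740: state=(9.319)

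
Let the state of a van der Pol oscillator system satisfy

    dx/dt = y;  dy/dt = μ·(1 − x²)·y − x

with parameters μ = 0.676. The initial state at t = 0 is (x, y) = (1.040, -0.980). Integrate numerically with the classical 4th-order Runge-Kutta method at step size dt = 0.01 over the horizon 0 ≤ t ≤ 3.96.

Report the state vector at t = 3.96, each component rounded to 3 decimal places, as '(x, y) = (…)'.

t=0.000: state=(1.040, -0.980)
step 1 (dt=0.01): k1=(-0.980, -0.986), k2=(-0.985, -0.988), k3=(-0.985, -0.988), k4=(-0.990, -0.989); state += dt/6·(k1+2k2+2k3+k4)
t=0.010: state=(1.030, -0.990)
t=0.020: state=(1.020, -1.000)
t=0.030: state=(1.010, -1.010)
continuing one RK4 step at a time; state shown every 20 steps (Δt=0.2):
t=0.200: state=(0.824, -1.186)
t=0.400: state=(0.564, -1.415)
t=0.600: state=(0.256, -1.670)
t=0.800: state=(-0.104, -1.925)
t=1.000: state=(-0.510, -2.109)
t=1.200: state=(-0.935, -2.098)
t=1.400: state=(-1.329, -1.792)
t=1.600: state=(-1.635, -1.245)
t=1.800: state=(-1.823, -0.644)
t=2.000: state=(-1.899, -0.143)
t=2.200: state=(-1.889, 0.220)
t=2.400: state=(-1.819, 0.475)
t=2.600: state=(-1.704, 0.665)
t=2.800: state=(-1.555, 0.824)
t=3.000: state=(-1.375, 0.978)
t=3.200: state=(-1.163, 1.144)
t=3.400: state=(-0.915, 1.339)
t=3.600: state=(-0.625, 1.572)
t=3.800: state=(-0.284, 1.844)
t=3.960: state=(0.030, 2.072)

(x, y) = (0.030, 2.072)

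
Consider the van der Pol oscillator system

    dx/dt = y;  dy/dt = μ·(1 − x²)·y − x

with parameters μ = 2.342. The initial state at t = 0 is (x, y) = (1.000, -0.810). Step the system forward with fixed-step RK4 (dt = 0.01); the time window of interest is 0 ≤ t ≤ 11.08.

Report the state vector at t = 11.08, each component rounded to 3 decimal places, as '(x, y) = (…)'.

t=0.000: state=(1.000, -0.810)
step 1 (dt=0.01): k1=(-0.810, -1.000), k2=(-0.815, -1.011), k3=(-0.815, -1.011), k4=(-0.820, -1.023); state += dt/6·(k1+2k2+2k3+k4)
t=0.010: state=(0.992, -0.820)
t=0.020: state=(0.984, -0.830)
t=0.030: state=(0.975, -0.841)
continuing one RK4 step at a time; state shown every 50 steps (Δt=0.5):
t=0.500: state=(0.392, -1.870)
t=1.000: state=(-1.227, -4.020)
t=1.500: state=(-2.019, 0.009)
t=2.000: state=(-1.913, 0.288)
t=2.500: state=(-1.756, 0.338)
t=3.000: state=(-1.572, 0.406)
t=3.500: state=(-1.342, 0.529)
t=4.000: state=(-1.016, 0.820)
t=4.500: state=(-0.409, 1.854)
t=5.000: state=(1.203, 4.075)
t=5.500: state=(2.022, 0.001)
t=6.000: state=(1.918, -0.287)
t=6.500: state=(1.762, -0.336)
t=7.000: state=(1.578, -0.403)
t=7.500: state=(1.350, -0.524)
t=8.000: state=(1.029, -0.806)
t=8.500: state=(0.438, -1.791)
t=9.000: state=(-1.138, -4.150)
t=9.500: state=(-2.021, -0.035)
t=10.000: state=(-1.922, 0.285)
t=10.500: state=(-1.767, 0.335)
t=11.000: state=(-1.585, 0.400)
t=11.080: state=(-1.552, 0.414)

(x, y) = (-1.552, 0.414)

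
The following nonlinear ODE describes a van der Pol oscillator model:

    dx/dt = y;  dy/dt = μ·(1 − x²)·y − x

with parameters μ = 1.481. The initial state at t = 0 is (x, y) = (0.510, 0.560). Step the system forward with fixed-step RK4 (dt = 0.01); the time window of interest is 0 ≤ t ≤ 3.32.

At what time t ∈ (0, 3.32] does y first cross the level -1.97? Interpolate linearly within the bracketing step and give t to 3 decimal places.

t = 2.439

t=0.000: state=(0.510, 0.560)
step 1 (dt=0.01): k1=(0.560, 0.104), k2=(0.561, 0.099), k3=(0.560, 0.099), k4=(0.561, 0.094); state += dt/6·(k1+2k2+2k3+k4)
t=0.010: state=(0.516, 0.561)
t=0.020: state=(0.521, 0.562)
t=0.030: state=(0.527, 0.563)
continuing one RK4 step at a time; state shown every 20 steps (Δt=0.2):
t=0.200: state=(0.623, 0.560)
t=0.400: state=(0.731, 0.511)
t=0.600: state=(0.824, 0.410)
t=0.800: state=(0.892, 0.264)
t=1.000: state=(0.927, 0.091)
t=1.200: state=(0.927, -0.095)
t=1.400: state=(0.889, -0.287)
t=1.600: state=(0.811, -0.490)
t=1.800: state=(0.691, -0.718)
t=2.000: state=(0.521, -1.000)
t=2.200: state=(0.285, -1.372)
t=2.400: state=(-0.036, -1.863)
t=2.430: state=(-0.093, -1.945)
next step: t=2.440: state=(-0.113, -1.973) — y has crossed -1.97
linear interpolation between t=2.430 (-1.94523) and t=2.440 (-1.97290) → t≈2.439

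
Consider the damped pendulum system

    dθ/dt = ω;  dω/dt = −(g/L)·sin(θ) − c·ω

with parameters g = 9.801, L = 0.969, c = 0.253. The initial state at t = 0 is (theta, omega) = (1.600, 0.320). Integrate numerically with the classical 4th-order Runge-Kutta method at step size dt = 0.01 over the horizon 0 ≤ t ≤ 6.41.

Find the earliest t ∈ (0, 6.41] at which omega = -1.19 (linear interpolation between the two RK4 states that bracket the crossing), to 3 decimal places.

t=0.000: state=(1.600, 0.320)
step 1 (dt=0.01): k1=(0.320, -10.191), k2=(0.269, -10.178), k3=(0.269, -10.178), k4=(0.218, -10.165); state += dt/6·(k1+2k2+2k3+k4)
t=0.010: state=(1.603, 0.218)
t=0.020: state=(1.604, 0.117)
t=0.030: state=(1.605, 0.015)
t=0.150: state=(1.535, -1.180)
next step: t=0.160: state=(1.522, -1.278) — omega has crossed -1.19
linear interpolation between t=0.150 (-1.18018) and t=0.160 (-1.27813) → t≈0.151

t = 0.151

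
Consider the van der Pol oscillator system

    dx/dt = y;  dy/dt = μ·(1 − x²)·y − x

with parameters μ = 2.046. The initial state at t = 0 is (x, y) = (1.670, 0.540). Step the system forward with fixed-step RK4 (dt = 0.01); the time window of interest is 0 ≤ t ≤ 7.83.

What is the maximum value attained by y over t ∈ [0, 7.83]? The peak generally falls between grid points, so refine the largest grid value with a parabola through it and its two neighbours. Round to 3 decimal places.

t=0.000: state=(1.670, 0.540)
step 1 (dt=0.01): k1=(0.540, -3.646), k2=(0.522, -3.592), k3=(0.522, -3.593), k4=(0.504, -3.538); state += dt/6·(k1+2k2+2k3+k4)
t=0.010: state=(1.675, 0.504)
t=0.020: state=(1.680, 0.469)
t=0.030: state=(1.685, 0.435)
continuing one RK4 step at a time; state shown every 50 steps (Δt=0.5):
t=0.500: state=(1.667, -0.300)
t=1.000: state=(1.466, -0.487)
t=1.500: state=(1.174, -0.704)
t=2.000: state=(0.706, -1.280)
t=2.500: state=(-0.349, -3.301)
t=3.000: state=(-1.894, -1.248)
t=3.500: state=(-1.983, 0.251)
t=4.000: state=(-1.825, 0.356)
t=4.500: state=(-1.630, 0.428)
t=5.000: state=(-1.388, 0.552)
t=5.500: state=(-1.054, 0.826)
t=6.000: state=(-0.472, 1.689)
t=6.500: state=(0.935, 3.873)
t=7.000: state=(2.007, 0.286)
t=7.500: state=(1.938, -0.304)
t=7.830: state=(1.829, -0.355)
largest grid value and its neighbours: y(6.490)=3.86970, y(6.500)=3.87326, y(6.510)=3.87071
parabola through these three points peaks at t≈6.501 with y≈3.87328

max y = 3.873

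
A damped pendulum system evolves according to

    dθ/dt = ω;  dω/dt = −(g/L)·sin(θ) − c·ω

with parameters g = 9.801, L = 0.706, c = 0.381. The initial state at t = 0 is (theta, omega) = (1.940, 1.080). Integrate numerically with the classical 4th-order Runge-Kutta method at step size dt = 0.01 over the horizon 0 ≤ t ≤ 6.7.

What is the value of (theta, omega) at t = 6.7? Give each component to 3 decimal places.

t=0.000: state=(1.940, 1.080)
step 1 (dt=0.01): k1=(1.080, -13.358), k2=(1.013, -13.306), k3=(1.013, -13.308), k4=(0.947, -13.256); state += dt/6·(k1+2k2+2k3+k4)
t=0.010: state=(1.950, 0.947)
t=0.020: state=(1.959, 0.815)
t=0.030: state=(1.966, 0.684)
continuing one RK4 step at a time; state shown every 25 steps (Δt=0.25):
t=0.250: state=(1.809, -2.102)
t=0.500: state=(0.896, -5.063)
t=0.750: state=(-0.482, -5.205)
t=1.000: state=(-1.414, -2.006)
t=1.250: state=(-1.473, 1.479)
t=1.500: state=(-0.723, 4.296)
t=1.750: state=(0.436, 4.324)
t=2.000: state=(1.187, 1.442)
t=2.250: state=(1.134, -1.805)
t=2.500: state=(0.372, -3.940)
t=2.750: state=(-0.583, -3.169)
t=3.000: state=(-1.041, -0.364)
t=3.250: state=(-0.772, 2.376)
t=3.500: state=(0.005, 3.414)
t=3.750: state=(0.708, 1.854)
t=4.000: state=(0.846, -0.762)
t=4.250: state=(0.385, -2.684)
t=4.500: state=(-0.316, -2.521)
t=4.750: state=(-0.720, -0.536)
t=5.000: state=(-0.572, 1.617)
t=5.250: state=(-0.021, 2.467)
t=5.500: state=(0.495, 1.389)
t=5.750: state=(0.599, -0.576)
t=6.000: state=(0.256, -1.968)
t=6.250: state=(-0.248, -1.774)
t=6.500: state=(-0.519, -0.273)
t=6.700: state=(-0.439, 1.029)

(theta, omega) = (-0.439, 1.029)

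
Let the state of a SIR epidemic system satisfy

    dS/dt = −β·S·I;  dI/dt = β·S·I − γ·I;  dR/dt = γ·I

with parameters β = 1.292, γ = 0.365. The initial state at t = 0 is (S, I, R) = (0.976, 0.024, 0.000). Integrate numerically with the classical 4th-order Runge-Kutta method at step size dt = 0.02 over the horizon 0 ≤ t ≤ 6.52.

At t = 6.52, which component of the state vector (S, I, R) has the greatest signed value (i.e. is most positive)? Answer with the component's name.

largest component: R

t=0.000: state=(0.976, 0.024, 0.000)
step 1 (dt=0.02): k1=(-0.030, 0.022, 0.009), k2=(-0.031, 0.022, 0.009), k3=(-0.031, 0.022, 0.009), k4=(-0.031, 0.022, 0.009); state += dt/6·(k1+2k2+2k3+k4)
t=0.020: state=(0.975, 0.024, 0.000)
t=0.040: state=(0.975, 0.025, 0.000)
t=0.060: state=(0.974, 0.025, 0.001)
continuing one RK4 step at a time; state shown every 25 steps (Δt=0.5):
t=0.500: state=(0.957, 0.037, 0.006)
t=1.000: state=(0.929, 0.057, 0.014)
t=1.500: state=(0.887, 0.086, 0.027)
t=2.000: state=(0.829, 0.125, 0.046)
t=2.500: state=(0.754, 0.173, 0.073)
t=3.000: state=(0.662, 0.228, 0.110)
t=3.500: state=(0.561, 0.282, 0.156)
t=4.000: state=(0.461, 0.327, 0.212)
t=4.500: state=(0.369, 0.356, 0.275)
t=5.000: state=(0.292, 0.367, 0.341)
t=5.500: state=(0.230, 0.362, 0.408)
t=6.000: state=(0.183, 0.344, 0.472)
t=6.500: state=(0.148, 0.319, 0.533)
t=6.520: state=(0.147, 0.318, 0.535)
compare at T: S=0.147, I=0.318, R=0.535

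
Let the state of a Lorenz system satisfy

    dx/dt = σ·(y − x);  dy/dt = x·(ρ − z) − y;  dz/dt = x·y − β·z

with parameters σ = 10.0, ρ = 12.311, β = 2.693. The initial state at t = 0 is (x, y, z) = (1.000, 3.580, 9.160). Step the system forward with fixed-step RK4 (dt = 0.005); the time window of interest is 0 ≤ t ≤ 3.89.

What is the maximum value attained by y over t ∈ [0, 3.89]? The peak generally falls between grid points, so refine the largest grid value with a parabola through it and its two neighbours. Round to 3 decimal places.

t=0.000: state=(1.000, 3.580, 9.160)
step 1 (dt=0.005): k1=(25.800, -0.429, -21.088), k2=(25.144, -0.169, -20.716), k3=(25.167, -0.175, -20.724), k4=(24.533, 0.085, -20.359); state += dt/6·(k1+2k2+2k3+k4)
t=0.005: state=(1.126, 3.579, 9.056)
t=0.010: state=(1.245, 3.581, 8.956)
t=0.015: state=(1.359, 3.585, 8.860)
continuing one RK4 step at a time; state shown every 40 steps (Δt=0.2):
t=0.200: state=(3.963, 5.228, 7.227)
t=0.400: state=(6.801, 8.077, 10.205)
t=0.600: state=(7.063, 5.928, 14.382)
t=0.800: state=(4.422, 3.470, 12.156)
t=1.000: state=(3.809, 4.074, 9.273)
t=1.200: state=(5.145, 6.112, 8.946)
t=1.400: state=(6.808, 7.173, 11.863)
t=1.600: state=(6.025, 5.109, 13.232)
t=1.800: state=(4.531, 4.154, 11.212)
t=2.000: state=(4.630, 5.051, 9.669)
t=2.200: state=(5.827, 6.450, 10.417)
t=2.400: state=(6.378, 6.191, 12.384)
t=2.600: state=(5.413, 4.855, 12.195)
t=2.800: state=(4.783, 4.763, 10.725)
t=3.000: state=(5.248, 5.663, 10.268)
t=3.200: state=(6.013, 6.239, 11.347)
t=3.400: state=(5.881, 5.564, 12.170)
t=3.600: state=(5.200, 4.952, 11.493)
t=3.800: state=(5.103, 5.248, 10.674)
t=3.890: state=(5.291, 5.550, 10.619)
largest grid value and its neighbours: y(0.430)=8.18508, y(0.435)=8.18673, y(0.440)=8.18348
parabola through these three points peaks at t≈0.434 with y≈8.18679

max y = 8.187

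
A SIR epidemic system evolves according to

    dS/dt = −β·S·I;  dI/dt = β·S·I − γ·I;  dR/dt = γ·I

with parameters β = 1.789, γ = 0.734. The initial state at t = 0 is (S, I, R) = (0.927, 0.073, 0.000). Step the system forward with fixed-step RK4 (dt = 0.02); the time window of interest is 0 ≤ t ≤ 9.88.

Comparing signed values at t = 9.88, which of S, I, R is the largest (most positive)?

t=0.000: state=(0.927, 0.073, 0.000)
step 1 (dt=0.02): k1=(-0.121, 0.067, 0.054), k2=(-0.122, 0.068, 0.054), k3=(-0.122, 0.068, 0.054), k4=(-0.123, 0.068, 0.055); state += dt/6·(k1+2k2+2k3+k4)
t=0.020: state=(0.925, 0.074, 0.001)
t=0.040: state=(0.922, 0.076, 0.002)
t=0.060: state=(0.920, 0.077, 0.003)
continuing one RK4 step at a time; state shown every 25 steps (Δt=0.5):
t=0.500: state=(0.854, 0.112, 0.034)
t=1.000: state=(0.756, 0.160, 0.084)
t=1.500: state=(0.641, 0.208, 0.151)
t=2.000: state=(0.524, 0.242, 0.234)
t=2.500: state=(0.419, 0.255, 0.326)
t=3.000: state=(0.334, 0.247, 0.419)
t=3.500: state=(0.270, 0.224, 0.506)
t=4.000: state=(0.224, 0.193, 0.583)
t=4.500: state=(0.191, 0.161, 0.648)
t=5.000: state=(0.168, 0.131, 0.701)
t=5.500: state=(0.151, 0.105, 0.744)
t=6.000: state=(0.139, 0.083, 0.778)
t=6.500: state=(0.130, 0.064, 0.805)
t=7.000: state=(0.124, 0.050, 0.826)
t=7.500: state=(0.119, 0.039, 0.842)
t=8.000: state=(0.115, 0.030, 0.855)
t=8.500: state=(0.113, 0.023, 0.864)
t=9.000: state=(0.111, 0.017, 0.872)
t=9.500: state=(0.109, 0.013, 0.877)
t=9.880: state=(0.108, 0.011, 0.881)
compare at T: S=0.108, I=0.011, R=0.881

largest component: R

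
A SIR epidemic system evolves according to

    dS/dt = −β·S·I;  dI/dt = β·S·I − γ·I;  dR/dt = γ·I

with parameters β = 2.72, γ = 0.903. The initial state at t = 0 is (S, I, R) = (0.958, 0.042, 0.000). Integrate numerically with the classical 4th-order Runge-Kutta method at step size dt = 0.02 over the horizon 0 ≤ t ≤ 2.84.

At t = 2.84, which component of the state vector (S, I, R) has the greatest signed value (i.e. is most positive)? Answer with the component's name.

largest component: R

t=0.000: state=(0.958, 0.042, 0.000)
step 1 (dt=0.02): k1=(-0.109, 0.072, 0.038), k2=(-0.111, 0.073, 0.039), k3=(-0.111, 0.073, 0.039), k4=(-0.113, 0.074, 0.039); state += dt/6·(k1+2k2+2k3+k4)
t=0.020: state=(0.956, 0.043, 0.001)
t=0.040: state=(0.953, 0.045, 0.002)
t=0.060: state=(0.951, 0.046, 0.002)
continuing one RK4 step at a time; state shown every 5 steps (Δt=0.1):
t=0.100: state=(0.946, 0.050, 0.004)
t=0.200: state=(0.932, 0.059, 0.009)
t=0.300: state=(0.916, 0.069, 0.015)
t=0.400: state=(0.898, 0.081, 0.022)
t=0.500: state=(0.877, 0.094, 0.029)
t=0.600: state=(0.853, 0.108, 0.038)
t=0.700: state=(0.827, 0.124, 0.049)
t=0.800: state=(0.797, 0.142, 0.061)
t=0.900: state=(0.765, 0.160, 0.075)
t=1.000: state=(0.731, 0.179, 0.090)
t=1.100: state=(0.694, 0.199, 0.107)
t=1.200: state=(0.656, 0.218, 0.126)
t=1.300: state=(0.616, 0.237, 0.146)
t=1.400: state=(0.576, 0.255, 0.169)
t=1.500: state=(0.537, 0.271, 0.192)
t=1.600: state=(0.497, 0.285, 0.218)
t=1.700: state=(0.460, 0.297, 0.244)
t=1.800: state=(0.423, 0.306, 0.271)
t=1.900: state=(0.389, 0.312, 0.299)
t=2.000: state=(0.357, 0.315, 0.327)
t=2.100: state=(0.328, 0.316, 0.356)
t=2.200: state=(0.301, 0.315, 0.384)
t=2.300: state=(0.276, 0.311, 0.413)
t=2.400: state=(0.254, 0.305, 0.440)
t=2.500: state=(0.234, 0.298, 0.468)
t=2.600: state=(0.216, 0.290, 0.494)
t=2.700: state=(0.200, 0.280, 0.520)
t=2.800: state=(0.186, 0.270, 0.545)
t=2.840: state=(0.180, 0.265, 0.554)
compare at T: S=0.180, I=0.265, R=0.554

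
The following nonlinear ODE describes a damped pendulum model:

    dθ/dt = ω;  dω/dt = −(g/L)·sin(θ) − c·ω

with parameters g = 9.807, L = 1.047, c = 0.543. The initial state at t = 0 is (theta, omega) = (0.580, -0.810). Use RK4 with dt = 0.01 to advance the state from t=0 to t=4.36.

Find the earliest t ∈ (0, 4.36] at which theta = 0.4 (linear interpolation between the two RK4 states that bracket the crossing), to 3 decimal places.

t=0.000: state=(0.580, -0.810)
step 1 (dt=0.01): k1=(-0.810, -4.693), k2=(-0.833, -4.649), k3=(-0.833, -4.648), k4=(-0.856, -4.603); state += dt/6·(k1+2k2+2k3+k4)
t=0.010: state=(0.572, -0.856)
t=0.020: state=(0.563, -0.902)
t=0.030: state=(0.554, -0.947)
t=0.150: state=(0.411, -1.395)
next step: t=0.160: state=(0.397, -1.424) — theta has crossed 0.4
linear interpolation between t=0.150 (0.41142) and t=0.160 (0.39732) → t≈0.158

t = 0.158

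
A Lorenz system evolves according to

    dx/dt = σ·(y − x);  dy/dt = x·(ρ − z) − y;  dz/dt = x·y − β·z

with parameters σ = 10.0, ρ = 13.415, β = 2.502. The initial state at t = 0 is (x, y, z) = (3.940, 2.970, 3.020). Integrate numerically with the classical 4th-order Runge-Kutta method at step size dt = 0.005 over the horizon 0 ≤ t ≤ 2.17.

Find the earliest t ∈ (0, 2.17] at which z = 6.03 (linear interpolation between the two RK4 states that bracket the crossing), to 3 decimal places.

t=0.000: state=(3.940, 2.970, 3.020)
step 1 (dt=0.005): k1=(-9.700, 37.986, 4.146), k2=(-8.508, 37.599, 4.420), k3=(-8.547, 37.628, 4.423), k4=(-7.391, 37.268, 4.697); state += dt/6·(k1+2k2+2k3+k4)
t=0.005: state=(3.897, 3.158, 3.042)
t=0.010: state=(3.866, 3.343, 3.067)
t=0.015: state=(3.845, 3.525, 3.095)
continuing one RK4 step at a time; state shown every 20 steps (Δt=0.1):
t=0.100: state=(4.640, 6.536, 4.113)
t=0.165: state=(6.188, 8.965, 6.029)
next step: t=0.170: state=(6.328, 9.148, 6.236) — z has crossed 6.03
linear interpolation between t=0.165 (6.02914) and t=0.170 (6.23583) → t≈0.165

t = 0.165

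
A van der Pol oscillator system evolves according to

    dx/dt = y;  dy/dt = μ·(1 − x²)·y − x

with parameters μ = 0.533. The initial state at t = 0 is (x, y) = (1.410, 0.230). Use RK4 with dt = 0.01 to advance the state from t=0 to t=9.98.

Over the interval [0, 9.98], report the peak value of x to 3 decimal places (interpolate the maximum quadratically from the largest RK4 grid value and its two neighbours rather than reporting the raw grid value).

t=0.000: state=(1.410, 0.230)
step 1 (dt=0.01): k1=(0.230, -1.531), k2=(0.222, -1.529), k3=(0.222, -1.529), k4=(0.215, -1.526); state += dt/6·(k1+2k2+2k3+k4)
t=0.010: state=(1.412, 0.215)
t=0.020: state=(1.414, 0.199)
t=0.030: state=(1.416, 0.184)
continuing one RK4 step at a time; state shown every 50 steps (Δt=0.5):
t=0.500: state=(1.348, -0.444)
t=1.000: state=(0.992, -0.968)
t=1.500: state=(0.381, -1.484)
t=2.000: state=(-0.480, -1.897)
t=2.500: state=(-1.371, -1.462)
t=3.000: state=(-1.808, -0.283)
t=3.500: state=(-1.727, 0.525)
t=4.000: state=(-1.336, 1.018)
t=4.500: state=(-0.707, 1.513)
t=5.000: state=(0.192, 2.069)
t=5.500: state=(1.249, 1.925)
t=6.000: state=(1.896, 0.590)
t=6.500: state=(1.912, -0.406)
t=7.000: state=(1.572, -0.916)
t=7.500: state=(1.005, -1.362)
t=8.000: state=(0.187, -1.929)
t=8.500: state=(-0.885, -2.208)
t=9.000: state=(-1.772, -1.128)
t=9.500: state=(-1.991, 0.136)
t=9.980: state=(-1.764, 0.743)
largest grid value and its neighbours: x(6.240)=1.96582, x(6.250)=1.96594, x(6.260)=1.96587
parabola through these three points peaks at t≈6.251 with x≈1.96595

max x = 1.966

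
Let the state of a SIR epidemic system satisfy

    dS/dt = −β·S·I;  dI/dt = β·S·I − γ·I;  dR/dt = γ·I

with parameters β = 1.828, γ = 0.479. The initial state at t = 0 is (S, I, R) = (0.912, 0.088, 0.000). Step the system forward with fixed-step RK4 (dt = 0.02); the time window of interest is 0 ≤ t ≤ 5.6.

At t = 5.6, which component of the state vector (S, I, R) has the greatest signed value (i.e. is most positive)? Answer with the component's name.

t=0.000: state=(0.912, 0.088, 0.000)
step 1 (dt=0.02): k1=(-0.147, 0.105, 0.042), k2=(-0.148, 0.106, 0.043), k3=(-0.148, 0.106, 0.043), k4=(-0.150, 0.107, 0.043); state += dt/6·(k1+2k2+2k3+k4)
t=0.020: state=(0.909, 0.090, 0.001)
t=0.040: state=(0.906, 0.092, 0.002)
t=0.060: state=(0.903, 0.094, 0.003)
continuing one RK4 step at a time; state shown every 10 steps (Δt=0.2):
t=0.200: state=(0.880, 0.111, 0.009)
t=0.400: state=(0.840, 0.138, 0.021)
t=0.600: state=(0.795, 0.169, 0.036)
t=0.800: state=(0.742, 0.204, 0.054)
t=1.000: state=(0.685, 0.240, 0.075)
t=1.200: state=(0.623, 0.277, 0.100)
t=1.400: state=(0.559, 0.313, 0.128)
t=1.600: state=(0.496, 0.345, 0.160)
t=1.800: state=(0.435, 0.371, 0.194)
t=2.000: state=(0.378, 0.391, 0.231)
t=2.200: state=(0.327, 0.404, 0.269)
t=2.400: state=(0.282, 0.410, 0.308)
t=2.600: state=(0.242, 0.410, 0.347)
t=2.800: state=(0.209, 0.405, 0.386)
t=3.000: state=(0.180, 0.395, 0.425)
t=3.200: state=(0.156, 0.382, 0.462)
t=3.400: state=(0.136, 0.366, 0.498)
t=3.600: state=(0.120, 0.348, 0.532)
t=3.800: state=(0.106, 0.330, 0.564)
t=4.000: state=(0.094, 0.311, 0.595)
t=4.200: state=(0.084, 0.292, 0.624)
t=4.400: state=(0.076, 0.273, 0.651)
t=4.600: state=(0.069, 0.255, 0.676)
t=4.800: state=(0.063, 0.237, 0.700)
t=5.000: state=(0.058, 0.220, 0.722)
t=5.200: state=(0.054, 0.204, 0.742)
t=5.400: state=(0.050, 0.189, 0.761)
t=5.600: state=(0.047, 0.175, 0.778)
compare at T: S=0.047, I=0.175, R=0.778

largest component: R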